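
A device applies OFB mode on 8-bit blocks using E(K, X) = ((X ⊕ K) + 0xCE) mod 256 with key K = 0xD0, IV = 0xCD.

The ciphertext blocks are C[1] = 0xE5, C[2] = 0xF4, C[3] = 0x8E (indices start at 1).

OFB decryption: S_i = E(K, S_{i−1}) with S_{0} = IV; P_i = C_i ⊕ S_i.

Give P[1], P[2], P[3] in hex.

P[1]: S = E(K, 0xCD) = 0xEB; 0xE5 ⊕ 0xEB = 0x0E.
P[2]: S = E(K, 0xEB) = 0x09; 0xF4 ⊕ 0x09 = 0xFD.
P[3]: S = E(K, 0x09) = 0xA7; 0x8E ⊕ 0xA7 = 0x29.

P[1] = 0x0E, P[2] = 0xFD, P[3] = 0x29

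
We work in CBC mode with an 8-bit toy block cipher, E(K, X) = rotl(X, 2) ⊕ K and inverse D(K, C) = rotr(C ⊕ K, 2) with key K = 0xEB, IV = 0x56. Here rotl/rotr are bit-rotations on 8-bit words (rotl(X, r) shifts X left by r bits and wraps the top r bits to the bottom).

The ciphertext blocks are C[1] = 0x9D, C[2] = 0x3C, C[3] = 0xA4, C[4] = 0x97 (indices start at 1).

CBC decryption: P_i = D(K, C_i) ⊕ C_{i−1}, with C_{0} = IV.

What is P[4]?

P[4] = 0xBB

P[4]: D(K, 0x97) = 0x1F; 0x1F ⊕ 0xA4 = 0xBB.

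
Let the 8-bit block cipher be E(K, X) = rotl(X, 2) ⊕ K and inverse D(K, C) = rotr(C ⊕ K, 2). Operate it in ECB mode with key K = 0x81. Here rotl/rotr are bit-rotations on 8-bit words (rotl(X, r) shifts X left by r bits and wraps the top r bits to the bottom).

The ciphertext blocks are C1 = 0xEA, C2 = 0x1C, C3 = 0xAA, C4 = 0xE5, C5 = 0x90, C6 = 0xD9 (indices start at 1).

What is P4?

P4 = 0x19

ECB decryption: P_i = D(K, C_i).
P4: D(K, 0xE5) = 0x19.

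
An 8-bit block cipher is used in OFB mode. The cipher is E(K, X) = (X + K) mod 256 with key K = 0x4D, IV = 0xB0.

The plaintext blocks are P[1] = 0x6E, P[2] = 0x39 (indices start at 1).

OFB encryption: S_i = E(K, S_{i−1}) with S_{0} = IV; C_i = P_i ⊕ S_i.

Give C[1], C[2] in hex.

C[1] = 0x93, C[2] = 0x73

C[1]: S = E(K, 0xB0) = 0xFD; 0x6E ⊕ 0xFD = 0x93.
C[2]: S = E(K, 0xFD) = 0x4A; 0x39 ⊕ 0x4A = 0x73.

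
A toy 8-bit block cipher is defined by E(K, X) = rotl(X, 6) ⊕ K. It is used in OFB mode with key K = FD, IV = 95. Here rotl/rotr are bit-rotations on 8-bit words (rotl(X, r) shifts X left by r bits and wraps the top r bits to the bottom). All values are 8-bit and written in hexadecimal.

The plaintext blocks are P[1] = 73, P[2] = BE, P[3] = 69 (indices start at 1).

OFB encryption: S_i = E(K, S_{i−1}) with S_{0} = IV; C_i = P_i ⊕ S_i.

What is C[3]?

C[3] = 62

C[1]: S = E(K, 95) = 98; 73 ⊕ 98 = EB.
C[2]: S = E(K, 98) = DB; BE ⊕ DB = 65.
C[3]: S = E(K, DB) = 0B; 69 ⊕ 0B = 62.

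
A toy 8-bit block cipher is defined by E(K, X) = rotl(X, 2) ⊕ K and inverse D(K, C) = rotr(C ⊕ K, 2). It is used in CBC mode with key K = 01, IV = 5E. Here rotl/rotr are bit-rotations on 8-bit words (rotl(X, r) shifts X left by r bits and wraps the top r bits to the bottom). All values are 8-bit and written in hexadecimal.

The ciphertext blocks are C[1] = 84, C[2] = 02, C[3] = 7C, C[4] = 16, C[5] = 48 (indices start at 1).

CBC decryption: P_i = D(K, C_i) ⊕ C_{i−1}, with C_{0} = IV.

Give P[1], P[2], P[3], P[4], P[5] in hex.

P[1] = 3F, P[2] = 44, P[3] = 5D, P[4] = B9, P[5] = 44

P[1]: D(K, 84) = 61; 61 ⊕ 5E = 3F.
P[2]: D(K, 02) = C0; C0 ⊕ 84 = 44.
P[3]: D(K, 7C) = 5F; 5F ⊕ 02 = 5D.
P[4]: D(K, 16) = C5; C5 ⊕ 7C = B9.
P[5]: D(K, 48) = 52; 52 ⊕ 16 = 44.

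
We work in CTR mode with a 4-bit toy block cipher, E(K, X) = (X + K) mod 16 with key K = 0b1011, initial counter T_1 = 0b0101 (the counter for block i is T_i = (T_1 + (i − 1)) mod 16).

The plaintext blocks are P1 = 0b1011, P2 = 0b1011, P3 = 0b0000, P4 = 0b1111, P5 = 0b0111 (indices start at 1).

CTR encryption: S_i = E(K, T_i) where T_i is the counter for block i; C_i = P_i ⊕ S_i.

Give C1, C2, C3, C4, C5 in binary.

C1 = 0b1011, C2 = 0b1010, C3 = 0b0010, C4 = 0b1100, C5 = 0b0011

C1: T = 0b0101, S = E(K, T) = 0b0000; 0b1011 ⊕ 0b0000 = 0b1011.
C2: T = 0b0110, S = E(K, T) = 0b0001; 0b1011 ⊕ 0b0001 = 0b1010.
C3: T = 0b0111, S = E(K, T) = 0b0010; 0b0000 ⊕ 0b0010 = 0b0010.
C4: T = 0b1000, S = E(K, T) = 0b0011; 0b1111 ⊕ 0b0011 = 0b1100.
C5: T = 0b1001, S = E(K, T) = 0b0100; 0b0111 ⊕ 0b0100 = 0b0011.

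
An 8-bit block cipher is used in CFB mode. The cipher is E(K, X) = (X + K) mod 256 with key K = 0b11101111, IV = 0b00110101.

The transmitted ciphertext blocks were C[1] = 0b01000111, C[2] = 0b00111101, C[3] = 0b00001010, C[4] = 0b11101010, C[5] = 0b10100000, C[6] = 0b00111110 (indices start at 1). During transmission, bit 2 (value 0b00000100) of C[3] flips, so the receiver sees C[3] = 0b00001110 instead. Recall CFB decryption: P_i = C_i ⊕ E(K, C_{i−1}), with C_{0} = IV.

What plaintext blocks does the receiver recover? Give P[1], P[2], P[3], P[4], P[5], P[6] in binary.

Only C[3] changed, to 0b00001110. In CFB, a change in C_i flips the same bit in P_i and garbles P_{i+1}. Decrypting the received ciphertext:
P[1]: E(K, 0b00110101) = 0b00100100; 0b01000111 ⊕ 0b00100100 = 0b01100011.
P[2]: E(K, 0b01000111) = 0b00110110; 0b00111101 ⊕ 0b00110110 = 0b00001011.
P[3]: E(K, 0b00111101) = 0b00101100; 0b00001110 ⊕ 0b00101100 = 0b00100010.
P[4]: E(K, 0b00001110) = 0b11111101; 0b11101010 ⊕ 0b11111101 = 0b00010111.
P[5]: E(K, 0b11101010) = 0b11011001; 0b10100000 ⊕ 0b11011001 = 0b01111001.
P[6]: E(K, 0b10100000) = 0b10001111; 0b00111110 ⊕ 0b10001111 = 0b10110001.
Blocks that differ from the original plaintext: P[3], P[4].

P[1] = 0b01100011, P[2] = 0b00001011, P[3] = 0b00100010, P[4] = 0b00010111, P[5] = 0b01111001, P[6] = 0b10110001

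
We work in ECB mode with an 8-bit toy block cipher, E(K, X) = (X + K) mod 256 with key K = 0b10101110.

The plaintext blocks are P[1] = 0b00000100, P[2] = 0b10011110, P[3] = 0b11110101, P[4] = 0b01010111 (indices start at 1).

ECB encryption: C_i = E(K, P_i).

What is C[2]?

C[2]: E(K, 0b10011110) = 0b01001100.

C[2] = 0b01001100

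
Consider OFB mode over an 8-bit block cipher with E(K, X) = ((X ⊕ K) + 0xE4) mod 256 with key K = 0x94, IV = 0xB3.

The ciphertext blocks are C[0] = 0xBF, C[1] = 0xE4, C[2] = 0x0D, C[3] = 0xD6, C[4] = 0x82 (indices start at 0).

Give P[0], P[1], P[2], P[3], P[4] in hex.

P[0] = 0xB4, P[1] = 0x67, P[2] = 0xF6, P[3] = 0x85, P[4] = 0x29

OFB decryption: S_i = E(K, S_{i−1}) with S_{−1} = IV; P_i = C_i ⊕ S_i.
P[0]: S = E(K, 0xB3) = 0x0B; 0xBF ⊕ 0x0B = 0xB4.
P[1]: S = E(K, 0x0B) = 0x83; 0xE4 ⊕ 0x83 = 0x67.
P[2]: S = E(K, 0x83) = 0xFB; 0x0D ⊕ 0xFB = 0xF6.
P[3]: S = E(K, 0xFB) = 0x53; 0xD6 ⊕ 0x53 = 0x85.
P[4]: S = E(K, 0x53) = 0xAB; 0x82 ⊕ 0xAB = 0x29.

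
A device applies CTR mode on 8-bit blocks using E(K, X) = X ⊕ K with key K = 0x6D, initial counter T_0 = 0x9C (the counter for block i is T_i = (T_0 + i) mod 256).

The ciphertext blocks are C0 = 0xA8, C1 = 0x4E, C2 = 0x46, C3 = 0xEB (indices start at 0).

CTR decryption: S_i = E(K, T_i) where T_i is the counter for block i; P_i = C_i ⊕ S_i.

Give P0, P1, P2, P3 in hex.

P0 = 0x59, P1 = 0xBE, P2 = 0xB5, P3 = 0x19

P0: T = 0x9C, S = E(K, T) = 0xF1; 0xA8 ⊕ 0xF1 = 0x59.
P1: T = 0x9D, S = E(K, T) = 0xF0; 0x4E ⊕ 0xF0 = 0xBE.
P2: T = 0x9E, S = E(K, T) = 0xF3; 0x46 ⊕ 0xF3 = 0xB5.
P3: T = 0x9F, S = E(K, T) = 0xF2; 0xEB ⊕ 0xF2 = 0x19.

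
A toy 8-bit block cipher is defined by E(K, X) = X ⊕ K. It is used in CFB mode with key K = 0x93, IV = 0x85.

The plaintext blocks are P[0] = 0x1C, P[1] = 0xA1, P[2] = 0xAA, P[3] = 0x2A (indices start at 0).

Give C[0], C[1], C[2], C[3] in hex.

C[0] = 0x0A, C[1] = 0x38, C[2] = 0x01, C[3] = 0xB8

CFB encryption: C_i = P_i ⊕ E(K, C_{i−1}), with C_{−1} = IV.
C[0]: E(K, 0x85) = 0x16; 0x1C ⊕ 0x16 = 0x0A.
C[1]: E(K, 0x0A) = 0x99; 0xA1 ⊕ 0x99 = 0x38.
C[2]: E(K, 0x38) = 0xAB; 0xAA ⊕ 0xAB = 0x01.
C[3]: E(K, 0x01) = 0x92; 0x2A ⊕ 0x92 = 0xB8.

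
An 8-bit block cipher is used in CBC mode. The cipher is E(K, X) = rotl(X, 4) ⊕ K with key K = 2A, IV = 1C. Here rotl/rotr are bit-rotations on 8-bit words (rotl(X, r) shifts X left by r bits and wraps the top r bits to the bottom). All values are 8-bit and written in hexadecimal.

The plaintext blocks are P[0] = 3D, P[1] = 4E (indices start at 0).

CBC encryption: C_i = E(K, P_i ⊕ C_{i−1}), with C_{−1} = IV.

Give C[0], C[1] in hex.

C[0] = 38, C[1] = 4D

C[0]: P[0] ⊕ 1C = 21; E(K, 21) = 38.
C[1]: P[1] ⊕ 38 = 76; E(K, 76) = 4D.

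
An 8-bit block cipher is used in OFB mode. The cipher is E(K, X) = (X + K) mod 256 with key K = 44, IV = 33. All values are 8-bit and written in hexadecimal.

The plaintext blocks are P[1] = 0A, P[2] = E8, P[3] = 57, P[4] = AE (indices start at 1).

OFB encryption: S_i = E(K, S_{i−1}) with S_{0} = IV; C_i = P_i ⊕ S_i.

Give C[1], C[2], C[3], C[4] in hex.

C[1] = 7D, C[2] = 53, C[3] = A8, C[4] = ED

C[1]: S = E(K, 33) = 77; 0A ⊕ 77 = 7D.
C[2]: S = E(K, 77) = BB; E8 ⊕ BB = 53.
C[3]: S = E(K, BB) = FF; 57 ⊕ FF = A8.
C[4]: S = E(K, FF) = 43; AE ⊕ 43 = ED.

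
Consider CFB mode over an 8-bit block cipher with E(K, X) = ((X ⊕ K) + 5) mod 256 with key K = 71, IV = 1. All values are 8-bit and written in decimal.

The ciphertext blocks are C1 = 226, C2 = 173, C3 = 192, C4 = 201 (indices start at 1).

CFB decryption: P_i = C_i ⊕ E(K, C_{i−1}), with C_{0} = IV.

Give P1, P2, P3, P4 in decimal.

P1: E(K, 1) = 75; 226 ⊕ 75 = 169.
P2: E(K, 226) = 170; 173 ⊕ 170 = 7.
P3: E(K, 173) = 239; 192 ⊕ 239 = 47.
P4: E(K, 192) = 140; 201 ⊕ 140 = 69.

P1 = 169, P2 = 7, P3 = 47, P4 = 69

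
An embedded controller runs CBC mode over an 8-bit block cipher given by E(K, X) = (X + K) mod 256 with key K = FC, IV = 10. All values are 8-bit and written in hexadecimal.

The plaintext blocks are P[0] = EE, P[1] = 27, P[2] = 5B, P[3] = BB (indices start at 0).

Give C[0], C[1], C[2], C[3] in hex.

C[0] = FA, C[1] = D9, C[2] = 7E, C[3] = C1

CBC encryption: C_i = E(K, P_i ⊕ C_{i−1}), with C_{−1} = IV.
C[0]: P[0] ⊕ 10 = FE; E(K, FE) = FA.
C[1]: P[1] ⊕ FA = DD; E(K, DD) = D9.
C[2]: P[2] ⊕ D9 = 82; E(K, 82) = 7E.
C[3]: P[3] ⊕ 7E = C5; E(K, C5) = C1.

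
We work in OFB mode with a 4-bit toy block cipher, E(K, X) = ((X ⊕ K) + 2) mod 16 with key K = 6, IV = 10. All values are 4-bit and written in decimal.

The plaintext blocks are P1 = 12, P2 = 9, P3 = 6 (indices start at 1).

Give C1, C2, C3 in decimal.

OFB encryption: S_i = E(K, S_{i−1}) with S_{0} = IV; C_i = P_i ⊕ S_i.
C1: S = E(K, 10) = 14; 12 ⊕ 14 = 2.
C2: S = E(K, 14) = 10; 9 ⊕ 10 = 3.
C3: S = E(K, 10) = 14; 6 ⊕ 14 = 8.

C1 = 2, C2 = 3, C3 = 8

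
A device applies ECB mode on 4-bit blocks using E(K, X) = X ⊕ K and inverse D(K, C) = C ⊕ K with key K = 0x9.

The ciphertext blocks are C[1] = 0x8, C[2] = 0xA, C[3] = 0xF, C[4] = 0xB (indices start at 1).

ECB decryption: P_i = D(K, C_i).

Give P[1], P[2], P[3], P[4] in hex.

P[1]: D(K, 0x8) = 0x1.
P[2]: D(K, 0xA) = 0x3.
P[3]: D(K, 0xF) = 0x6.
P[4]: D(K, 0xB) = 0x2.

P[1] = 0x1, P[2] = 0x3, P[3] = 0x6, P[4] = 0x2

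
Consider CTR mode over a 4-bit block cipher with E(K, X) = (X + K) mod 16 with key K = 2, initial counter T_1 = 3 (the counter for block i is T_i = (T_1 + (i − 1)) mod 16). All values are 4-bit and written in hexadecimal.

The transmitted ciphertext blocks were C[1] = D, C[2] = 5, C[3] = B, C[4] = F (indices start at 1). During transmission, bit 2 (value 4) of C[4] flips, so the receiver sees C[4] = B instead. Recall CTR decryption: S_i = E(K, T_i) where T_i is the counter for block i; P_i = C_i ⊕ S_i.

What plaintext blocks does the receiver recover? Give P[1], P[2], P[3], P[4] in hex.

P[1] = 8, P[2] = 3, P[3] = C, P[4] = 3

Only C[4] changed, to B. In CTR, a change in C_i flips the same bit in P_i only; the keystream is unaffected. Decrypting the received ciphertext:
P[1]: T = 3, S = E(K, T) = 5; D ⊕ 5 = 8.
P[2]: T = 4, S = E(K, T) = 6; 5 ⊕ 6 = 3.
P[3]: T = 5, S = E(K, T) = 7; B ⊕ 7 = C.
P[4]: T = 6, S = E(K, T) = 8; B ⊕ 8 = 3.
Blocks that differ from the original plaintext: P[4].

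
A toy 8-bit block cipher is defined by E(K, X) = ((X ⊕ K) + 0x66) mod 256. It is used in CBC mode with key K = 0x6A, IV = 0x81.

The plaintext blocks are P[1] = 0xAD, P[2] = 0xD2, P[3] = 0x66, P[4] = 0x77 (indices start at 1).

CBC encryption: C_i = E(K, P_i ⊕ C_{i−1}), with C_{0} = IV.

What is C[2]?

C[2] = 0x7A

C[1]: P[1] ⊕ 0x81 = 0x2C; E(K, 0x2C) = 0xAC.
C[2]: P[2] ⊕ 0xAC = 0x7E; E(K, 0x7E) = 0x7A.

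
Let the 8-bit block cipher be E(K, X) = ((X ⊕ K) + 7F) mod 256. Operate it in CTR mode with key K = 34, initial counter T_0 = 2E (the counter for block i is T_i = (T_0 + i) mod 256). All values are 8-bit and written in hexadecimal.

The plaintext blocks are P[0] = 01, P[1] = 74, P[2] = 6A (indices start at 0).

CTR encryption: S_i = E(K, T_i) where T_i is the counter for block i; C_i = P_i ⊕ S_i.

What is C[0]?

C[0] = 98

C[0]: T = 2E, S = E(K, T) = 99; 01 ⊕ 99 = 98.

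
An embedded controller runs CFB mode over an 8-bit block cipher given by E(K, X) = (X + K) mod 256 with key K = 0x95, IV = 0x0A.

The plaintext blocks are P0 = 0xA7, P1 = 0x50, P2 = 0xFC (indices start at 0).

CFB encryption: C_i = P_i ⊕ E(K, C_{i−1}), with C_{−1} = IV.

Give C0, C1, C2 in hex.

C0 = 0x38, C1 = 0x9D, C2 = 0xCE

C0: E(K, 0x0A) = 0x9F; 0xA7 ⊕ 0x9F = 0x38.
C1: E(K, 0x38) = 0xCD; 0x50 ⊕ 0xCD = 0x9D.
C2: E(K, 0x9D) = 0x32; 0xFC ⊕ 0x32 = 0xCE.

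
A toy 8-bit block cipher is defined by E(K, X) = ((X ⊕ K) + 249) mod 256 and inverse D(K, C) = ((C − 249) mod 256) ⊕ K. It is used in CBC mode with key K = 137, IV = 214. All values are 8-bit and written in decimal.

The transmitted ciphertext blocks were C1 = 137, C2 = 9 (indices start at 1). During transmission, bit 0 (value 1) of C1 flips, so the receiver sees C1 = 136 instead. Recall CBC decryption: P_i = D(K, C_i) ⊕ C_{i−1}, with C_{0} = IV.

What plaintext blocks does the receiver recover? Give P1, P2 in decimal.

P1 = 208, P2 = 17

Only C1 changed, to 136. In CBC, a change in C_i garbles P_i and flips the same bit in P_{i+1}. Decrypting the received ciphertext:
P1: D(K, 136) = 6; 6 ⊕ 214 = 208.
P2: D(K, 9) = 153; 153 ⊕ 136 = 17.
Blocks that differ from the original plaintext: P1, P2.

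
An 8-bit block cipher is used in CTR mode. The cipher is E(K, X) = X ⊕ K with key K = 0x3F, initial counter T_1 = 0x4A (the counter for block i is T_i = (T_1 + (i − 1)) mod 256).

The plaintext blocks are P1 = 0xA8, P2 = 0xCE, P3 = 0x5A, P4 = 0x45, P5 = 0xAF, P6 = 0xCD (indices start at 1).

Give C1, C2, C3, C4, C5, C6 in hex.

C1 = 0xDD, C2 = 0xBA, C3 = 0x29, C4 = 0x37, C5 = 0xDE, C6 = 0xBD

CTR encryption: S_i = E(K, T_i) where T_i is the counter for block i; C_i = P_i ⊕ S_i.
C1: T = 0x4A, S = E(K, T) = 0x75; 0xA8 ⊕ 0x75 = 0xDD.
C2: T = 0x4B, S = E(K, T) = 0x74; 0xCE ⊕ 0x74 = 0xBA.
C3: T = 0x4C, S = E(K, T) = 0x73; 0x5A ⊕ 0x73 = 0x29.
C4: T = 0x4D, S = E(K, T) = 0x72; 0x45 ⊕ 0x72 = 0x37.
C5: T = 0x4E, S = E(K, T) = 0x71; 0xAF ⊕ 0x71 = 0xDE.
C6: T = 0x4F, S = E(K, T) = 0x70; 0xCD ⊕ 0x70 = 0xBD.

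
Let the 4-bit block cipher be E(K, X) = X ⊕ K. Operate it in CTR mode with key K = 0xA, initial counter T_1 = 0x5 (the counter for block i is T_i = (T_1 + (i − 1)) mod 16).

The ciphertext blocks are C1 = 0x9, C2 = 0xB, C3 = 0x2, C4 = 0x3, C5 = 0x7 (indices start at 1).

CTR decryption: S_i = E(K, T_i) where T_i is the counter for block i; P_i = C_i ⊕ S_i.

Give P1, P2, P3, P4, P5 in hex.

P1 = 0x6, P2 = 0x7, P3 = 0xF, P4 = 0x1, P5 = 0x4

P1: T = 0x5, S = E(K, T) = 0xF; 0x9 ⊕ 0xF = 0x6.
P2: T = 0x6, S = E(K, T) = 0xC; 0xB ⊕ 0xC = 0x7.
P3: T = 0x7, S = E(K, T) = 0xD; 0x2 ⊕ 0xD = 0xF.
P4: T = 0x8, S = E(K, T) = 0x2; 0x3 ⊕ 0x2 = 0x1.
P5: T = 0x9, S = E(K, T) = 0x3; 0x7 ⊕ 0x3 = 0x4.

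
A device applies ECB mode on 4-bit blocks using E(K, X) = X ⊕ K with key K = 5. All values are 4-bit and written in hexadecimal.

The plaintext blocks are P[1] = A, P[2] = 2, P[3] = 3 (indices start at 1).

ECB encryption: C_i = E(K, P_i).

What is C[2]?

C[2] = 7

C[2]: E(K, 2) = 7.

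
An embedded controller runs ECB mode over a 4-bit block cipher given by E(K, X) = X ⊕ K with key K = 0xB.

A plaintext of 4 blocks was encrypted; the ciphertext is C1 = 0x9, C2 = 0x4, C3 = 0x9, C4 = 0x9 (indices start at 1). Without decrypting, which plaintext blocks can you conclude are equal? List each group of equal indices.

P1 = P3 = P4

ECB encrypts each block independently with the same key, so equal ciphertext blocks imply equal plaintext blocks.
C1 = C3 = C4 = 0x9, so P1 = P3 = P4.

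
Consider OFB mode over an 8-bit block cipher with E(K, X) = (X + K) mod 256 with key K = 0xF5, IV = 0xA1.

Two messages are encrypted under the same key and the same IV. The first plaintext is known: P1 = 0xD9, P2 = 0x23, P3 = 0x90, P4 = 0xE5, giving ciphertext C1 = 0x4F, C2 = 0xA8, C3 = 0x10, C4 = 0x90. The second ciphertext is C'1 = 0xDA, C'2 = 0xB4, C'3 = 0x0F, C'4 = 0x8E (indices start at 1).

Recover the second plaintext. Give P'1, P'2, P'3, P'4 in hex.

P'1 = 0x4C, P'2 = 0x3F, P'3 = 0x8F, P'4 = 0xFB

In OFB with a reused IV, both messages share the same keystream S_i, so C_i ⊕ C'_i = P_i ⊕ P'_i and thus P'_i = P_i ⊕ C_i ⊕ C'_i.
P'1: 0xD9 ⊕ 0x4F ⊕ 0xDA = 0x4C.
P'2: 0x23 ⊕ 0xA8 ⊕ 0xB4 = 0x3F.
P'3: 0x90 ⊕ 0x10 ⊕ 0x0F = 0x8F.
P'4: 0xE5 ⊕ 0x90 ⊕ 0x8E = 0xFB.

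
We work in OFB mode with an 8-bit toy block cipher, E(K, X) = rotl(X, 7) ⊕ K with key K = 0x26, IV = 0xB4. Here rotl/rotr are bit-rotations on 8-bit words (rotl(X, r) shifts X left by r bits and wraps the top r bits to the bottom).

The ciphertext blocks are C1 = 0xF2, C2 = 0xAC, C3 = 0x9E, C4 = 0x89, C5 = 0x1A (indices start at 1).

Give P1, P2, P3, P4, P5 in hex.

OFB decryption: S_i = E(K, S_{i−1}) with S_{0} = IV; P_i = C_i ⊕ S_i.
P1: S = E(K, 0xB4) = 0x7C; 0xF2 ⊕ 0x7C = 0x8E.
P2: S = E(K, 0x7C) = 0x18; 0xAC ⊕ 0x18 = 0xB4.
P3: S = E(K, 0x18) = 0x2A; 0x9E ⊕ 0x2A = 0xB4.
P4: S = E(K, 0x2A) = 0x33; 0x89 ⊕ 0x33 = 0xBA.
P5: S = E(K, 0x33) = 0xBF; 0x1A ⊕ 0xBF = 0xA5.

P1 = 0x8E, P2 = 0xB4, P3 = 0xB4, P4 = 0xBA, P5 = 0xA5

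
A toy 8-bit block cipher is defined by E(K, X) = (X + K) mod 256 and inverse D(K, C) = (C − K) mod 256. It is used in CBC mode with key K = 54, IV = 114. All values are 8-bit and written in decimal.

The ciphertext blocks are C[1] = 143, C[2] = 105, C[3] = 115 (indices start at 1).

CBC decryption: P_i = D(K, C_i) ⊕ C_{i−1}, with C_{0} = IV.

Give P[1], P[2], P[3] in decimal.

P[1] = 43, P[2] = 188, P[3] = 84

P[1]: D(K, 143) = 89; 89 ⊕ 114 = 43.
P[2]: D(K, 105) = 51; 51 ⊕ 143 = 188.
P[3]: D(K, 115) = 61; 61 ⊕ 105 = 84.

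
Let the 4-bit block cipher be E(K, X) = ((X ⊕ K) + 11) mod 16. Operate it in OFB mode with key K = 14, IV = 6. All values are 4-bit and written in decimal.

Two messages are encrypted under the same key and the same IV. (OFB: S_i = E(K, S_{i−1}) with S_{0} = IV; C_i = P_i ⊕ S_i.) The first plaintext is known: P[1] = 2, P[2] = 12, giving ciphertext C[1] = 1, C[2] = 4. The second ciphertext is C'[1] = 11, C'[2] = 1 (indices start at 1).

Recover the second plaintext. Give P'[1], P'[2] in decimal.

In OFB with a reused IV, both messages share the same keystream S_i, so C_i ⊕ C'_i = P_i ⊕ P'_i and thus P'_i = P_i ⊕ C_i ⊕ C'_i.
P'[1]: 2 ⊕ 1 ⊕ 11 = 8.
P'[2]: 12 ⊕ 4 ⊕ 1 = 9.

P'[1] = 8, P'[2] = 9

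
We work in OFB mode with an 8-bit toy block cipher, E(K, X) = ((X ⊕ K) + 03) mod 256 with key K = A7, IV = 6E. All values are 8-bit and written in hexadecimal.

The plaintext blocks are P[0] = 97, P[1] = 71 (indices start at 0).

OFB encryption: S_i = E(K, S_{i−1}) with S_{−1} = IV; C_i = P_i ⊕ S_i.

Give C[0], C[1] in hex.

C[0]: S = E(K, 6E) = CC; 97 ⊕ CC = 5B.
C[1]: S = E(K, CC) = 6E; 71 ⊕ 6E = 1F.

C[0] = 5B, C[1] = 1F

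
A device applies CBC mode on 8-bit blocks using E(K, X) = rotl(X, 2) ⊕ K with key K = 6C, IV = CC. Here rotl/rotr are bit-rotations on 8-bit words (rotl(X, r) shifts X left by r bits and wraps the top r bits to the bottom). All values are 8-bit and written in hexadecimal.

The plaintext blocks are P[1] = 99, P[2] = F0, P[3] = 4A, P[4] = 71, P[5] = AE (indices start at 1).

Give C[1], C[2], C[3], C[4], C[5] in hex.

C[1] = 39, C[2] = 4B, C[3] = 68, C[4] = 08, C[5] = F6

CBC encryption: C_i = E(K, P_i ⊕ C_{i−1}), with C_{0} = IV.
C[1]: P[1] ⊕ CC = 55; E(K, 55) = 39.
C[2]: P[2] ⊕ 39 = C9; E(K, C9) = 4B.
C[3]: P[3] ⊕ 4B = 01; E(K, 01) = 68.
C[4]: P[4] ⊕ 68 = 19; E(K, 19) = 08.
C[5]: P[5] ⊕ 08 = A6; E(K, A6) = F6.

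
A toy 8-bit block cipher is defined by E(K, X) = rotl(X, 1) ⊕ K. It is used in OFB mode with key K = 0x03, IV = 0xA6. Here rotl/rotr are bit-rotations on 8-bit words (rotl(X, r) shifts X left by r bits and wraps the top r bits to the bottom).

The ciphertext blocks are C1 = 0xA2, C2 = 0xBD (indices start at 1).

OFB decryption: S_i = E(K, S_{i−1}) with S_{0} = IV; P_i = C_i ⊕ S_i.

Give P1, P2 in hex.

P1 = 0xEC, P2 = 0x22

P1: S = E(K, 0xA6) = 0x4E; 0xA2 ⊕ 0x4E = 0xEC.
P2: S = E(K, 0x4E) = 0x9F; 0xBD ⊕ 0x9F = 0x22.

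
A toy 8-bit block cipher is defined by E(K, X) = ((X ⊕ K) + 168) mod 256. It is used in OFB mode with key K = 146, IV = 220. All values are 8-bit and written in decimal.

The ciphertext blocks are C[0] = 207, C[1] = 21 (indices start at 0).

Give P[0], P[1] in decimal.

P[0] = 57, P[1] = 25

OFB decryption: S_i = E(K, S_{i−1}) with S_{−1} = IV; P_i = C_i ⊕ S_i.
P[0]: S = E(K, 220) = 246; 207 ⊕ 246 = 57.
P[1]: S = E(K, 246) = 12; 21 ⊕ 12 = 25.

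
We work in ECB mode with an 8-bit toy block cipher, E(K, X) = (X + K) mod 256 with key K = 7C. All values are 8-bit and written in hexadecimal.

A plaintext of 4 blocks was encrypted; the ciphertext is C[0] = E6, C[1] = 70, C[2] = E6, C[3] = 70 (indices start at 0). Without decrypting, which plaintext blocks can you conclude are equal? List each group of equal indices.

P[0] = P[2]; P[1] = P[3]

ECB encrypts each block independently with the same key, so equal ciphertext blocks imply equal plaintext blocks.
C[0] = C[2] = E6, so P[0] = P[2].
C[1] = C[3] = 70, so P[1] = P[3].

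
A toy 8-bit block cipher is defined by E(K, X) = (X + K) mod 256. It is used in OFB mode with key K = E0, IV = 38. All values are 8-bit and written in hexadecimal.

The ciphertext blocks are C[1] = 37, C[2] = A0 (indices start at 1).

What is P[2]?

P[2] = 58

OFB decryption: S_i = E(K, S_{i−1}) with S_{0} = IV; P_i = C_i ⊕ S_i.
P[1]: S = E(K, 38) = 18; 37 ⊕ 18 = 2F.
P[2]: S = E(K, 18) = F8; A0 ⊕ F8 = 58.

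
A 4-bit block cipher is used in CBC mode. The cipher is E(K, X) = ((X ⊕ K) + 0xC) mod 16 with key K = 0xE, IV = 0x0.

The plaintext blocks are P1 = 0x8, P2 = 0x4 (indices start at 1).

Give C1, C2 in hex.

C1 = 0x2, C2 = 0x4

CBC encryption: C_i = E(K, P_i ⊕ C_{i−1}), with C_{0} = IV.
C1: P1 ⊕ 0x0 = 0x8; E(K, 0x8) = 0x2.
C2: P2 ⊕ 0x2 = 0x6; E(K, 0x6) = 0x4.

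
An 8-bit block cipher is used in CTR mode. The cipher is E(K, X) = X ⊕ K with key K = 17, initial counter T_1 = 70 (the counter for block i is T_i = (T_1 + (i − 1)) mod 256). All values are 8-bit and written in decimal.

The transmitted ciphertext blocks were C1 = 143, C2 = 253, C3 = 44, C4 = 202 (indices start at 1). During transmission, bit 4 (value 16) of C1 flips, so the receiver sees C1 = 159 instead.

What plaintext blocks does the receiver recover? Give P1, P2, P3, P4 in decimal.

CTR decryption: S_i = E(K, T_i) where T_i is the counter for block i; P_i = C_i ⊕ S_i.
Only C1 changed, to 159. In CTR, a change in C_i flips the same bit in P_i only; the keystream is unaffected. Decrypting the received ciphertext:
P1: T = 70, S = E(K, T) = 87; 159 ⊕ 87 = 200.
P2: T = 71, S = E(K, T) = 86; 253 ⊕ 86 = 171.
P3: T = 72, S = E(K, T) = 89; 44 ⊕ 89 = 117.
P4: T = 73, S = E(K, T) = 88; 202 ⊕ 88 = 146.
Blocks that differ from the original plaintext: P1.

P1 = 200, P2 = 171, P3 = 117, P4 = 146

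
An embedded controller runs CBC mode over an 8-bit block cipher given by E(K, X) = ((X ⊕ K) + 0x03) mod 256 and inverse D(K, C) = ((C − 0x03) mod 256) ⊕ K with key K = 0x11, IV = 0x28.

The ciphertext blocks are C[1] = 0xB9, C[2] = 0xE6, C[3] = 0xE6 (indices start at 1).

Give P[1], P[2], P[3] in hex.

CBC decryption: P_i = D(K, C_i) ⊕ C_{i−1}, with C_{0} = IV.
P[1]: D(K, 0xB9) = 0xA7; 0xA7 ⊕ 0x28 = 0x8F.
P[2]: D(K, 0xE6) = 0xF2; 0xF2 ⊕ 0xB9 = 0x4B.
P[3]: D(K, 0xE6) = 0xF2; 0xF2 ⊕ 0xE6 = 0x14.

P[1] = 0x8F, P[2] = 0x4B, P[3] = 0x14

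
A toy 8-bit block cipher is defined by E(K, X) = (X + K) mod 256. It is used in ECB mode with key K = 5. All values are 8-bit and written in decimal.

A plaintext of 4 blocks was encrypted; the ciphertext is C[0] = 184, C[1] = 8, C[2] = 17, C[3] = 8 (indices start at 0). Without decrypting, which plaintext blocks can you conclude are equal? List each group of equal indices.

ECB encrypts each block independently with the same key, so equal ciphertext blocks imply equal plaintext blocks.
C[1] = C[3] = 8, so P[1] = P[3].

P[1] = P[3]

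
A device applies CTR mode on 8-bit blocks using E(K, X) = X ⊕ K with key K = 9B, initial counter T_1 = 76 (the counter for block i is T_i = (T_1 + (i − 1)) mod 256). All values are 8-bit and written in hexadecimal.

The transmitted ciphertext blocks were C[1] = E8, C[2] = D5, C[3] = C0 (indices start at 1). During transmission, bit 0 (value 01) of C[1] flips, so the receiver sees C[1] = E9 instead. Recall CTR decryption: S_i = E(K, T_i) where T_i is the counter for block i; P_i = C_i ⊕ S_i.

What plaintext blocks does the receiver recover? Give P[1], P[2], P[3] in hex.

P[1] = 04, P[2] = 39, P[3] = 23

Only C[1] changed, to E9. In CTR, a change in C_i flips the same bit in P_i only; the keystream is unaffected. Decrypting the received ciphertext:
P[1]: T = 76, S = E(K, T) = ED; E9 ⊕ ED = 04.
P[2]: T = 77, S = E(K, T) = EC; D5 ⊕ EC = 39.
P[3]: T = 78, S = E(K, T) = E3; C0 ⊕ E3 = 23.
Blocks that differ from the original plaintext: P[1].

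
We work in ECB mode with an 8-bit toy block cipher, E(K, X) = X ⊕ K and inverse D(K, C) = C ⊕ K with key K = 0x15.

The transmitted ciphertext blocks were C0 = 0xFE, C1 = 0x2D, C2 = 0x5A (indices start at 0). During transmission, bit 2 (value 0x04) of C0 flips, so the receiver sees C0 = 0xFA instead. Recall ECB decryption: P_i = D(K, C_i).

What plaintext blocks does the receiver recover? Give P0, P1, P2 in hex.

Only C0 changed, to 0xFA. In ECB, a change in C_i affects only P_i. Decrypting the received ciphertext:
P0: D(K, 0xFA) = 0xEF.
P1: D(K, 0x2D) = 0x38.
P2: D(K, 0x5A) = 0x4F.
Blocks that differ from the original plaintext: P0.

P0 = 0xEF, P1 = 0x38, P2 = 0x4F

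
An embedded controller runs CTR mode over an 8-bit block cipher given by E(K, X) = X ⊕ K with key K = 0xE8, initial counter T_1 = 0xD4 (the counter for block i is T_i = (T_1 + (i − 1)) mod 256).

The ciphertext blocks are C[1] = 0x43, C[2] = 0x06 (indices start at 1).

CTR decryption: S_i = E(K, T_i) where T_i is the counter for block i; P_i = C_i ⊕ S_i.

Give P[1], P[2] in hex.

P[1] = 0x7F, P[2] = 0x3B

P[1]: T = 0xD4, S = E(K, T) = 0x3C; 0x43 ⊕ 0x3C = 0x7F.
P[2]: T = 0xD5, S = E(K, T) = 0x3D; 0x06 ⊕ 0x3D = 0x3B.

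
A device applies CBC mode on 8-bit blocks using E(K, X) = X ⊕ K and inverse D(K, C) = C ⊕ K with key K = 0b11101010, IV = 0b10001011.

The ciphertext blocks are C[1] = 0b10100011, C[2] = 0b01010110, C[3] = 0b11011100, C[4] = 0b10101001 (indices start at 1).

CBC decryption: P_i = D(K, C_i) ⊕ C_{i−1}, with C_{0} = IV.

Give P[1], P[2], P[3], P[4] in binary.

P[1]: D(K, 0b10100011) = 0b01001001; 0b01001001 ⊕ 0b10001011 = 0b11000010.
P[2]: D(K, 0b01010110) = 0b10111100; 0b10111100 ⊕ 0b10100011 = 0b00011111.
P[3]: D(K, 0b11011100) = 0b00110110; 0b00110110 ⊕ 0b01010110 = 0b01100000.
P[4]: D(K, 0b10101001) = 0b01000011; 0b01000011 ⊕ 0b11011100 = 0b10011111.

P[1] = 0b11000010, P[2] = 0b00011111, P[3] = 0b01100000, P[4] = 0b10011111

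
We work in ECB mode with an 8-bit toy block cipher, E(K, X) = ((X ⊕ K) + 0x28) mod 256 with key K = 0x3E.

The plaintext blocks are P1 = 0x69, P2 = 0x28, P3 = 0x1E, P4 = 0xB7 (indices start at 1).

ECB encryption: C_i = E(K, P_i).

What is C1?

C1 = 0x7F

C1: E(K, 0x69) = 0x7F.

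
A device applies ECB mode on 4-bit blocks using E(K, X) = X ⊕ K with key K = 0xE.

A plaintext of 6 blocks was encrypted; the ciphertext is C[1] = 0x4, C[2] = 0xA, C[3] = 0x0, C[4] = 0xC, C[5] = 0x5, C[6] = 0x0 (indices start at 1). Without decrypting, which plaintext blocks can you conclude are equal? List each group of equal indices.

P[3] = P[6]

ECB encrypts each block independently with the same key, so equal ciphertext blocks imply equal plaintext blocks.
C[3] = C[6] = 0x0, so P[3] = P[6].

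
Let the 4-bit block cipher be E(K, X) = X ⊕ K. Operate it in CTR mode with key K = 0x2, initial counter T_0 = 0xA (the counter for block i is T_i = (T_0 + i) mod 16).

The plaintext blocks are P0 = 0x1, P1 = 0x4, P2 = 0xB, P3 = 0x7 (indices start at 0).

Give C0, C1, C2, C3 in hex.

CTR encryption: S_i = E(K, T_i) where T_i is the counter for block i; C_i = P_i ⊕ S_i.
C0: T = 0xA, S = E(K, T) = 0x8; 0x1 ⊕ 0x8 = 0x9.
C1: T = 0xB, S = E(K, T) = 0x9; 0x4 ⊕ 0x9 = 0xD.
C2: T = 0xC, S = E(K, T) = 0xE; 0xB ⊕ 0xE = 0x5.
C3: T = 0xD, S = E(K, T) = 0xF; 0x7 ⊕ 0xF = 0x8.

C0 = 0x9, C1 = 0xD, C2 = 0x5, C3 = 0x8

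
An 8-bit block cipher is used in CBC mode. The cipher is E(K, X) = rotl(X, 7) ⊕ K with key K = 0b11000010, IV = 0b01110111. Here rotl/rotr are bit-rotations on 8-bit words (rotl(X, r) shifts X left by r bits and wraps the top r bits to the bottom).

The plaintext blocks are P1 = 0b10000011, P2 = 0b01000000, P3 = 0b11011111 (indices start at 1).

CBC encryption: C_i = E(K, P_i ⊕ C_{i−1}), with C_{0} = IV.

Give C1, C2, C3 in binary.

C1: P1 ⊕ 0b01110111 = 0b11110100; E(K, 0b11110100) = 0b10111000.
C2: P2 ⊕ 0b10111000 = 0b11111000; E(K, 0b11111000) = 0b10111110.
C3: P3 ⊕ 0b10111110 = 0b01100001; E(K, 0b01100001) = 0b01110010.

C1 = 0b10111000, C2 = 0b10111110, C3 = 0b01110010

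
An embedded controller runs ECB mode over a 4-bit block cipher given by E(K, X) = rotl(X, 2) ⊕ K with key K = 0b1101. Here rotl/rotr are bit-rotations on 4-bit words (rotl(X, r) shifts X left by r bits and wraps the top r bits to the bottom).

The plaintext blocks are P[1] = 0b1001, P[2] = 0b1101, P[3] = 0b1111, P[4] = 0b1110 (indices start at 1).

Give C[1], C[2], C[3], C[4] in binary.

C[1] = 0b1011, C[2] = 0b1010, C[3] = 0b0010, C[4] = 0b0110

ECB encryption: C_i = E(K, P_i).
C[1]: E(K, 0b1001) = 0b1011.
C[2]: E(K, 0b1101) = 0b1010.
C[3]: E(K, 0b1111) = 0b0010.
C[4]: E(K, 0b1110) = 0b0110.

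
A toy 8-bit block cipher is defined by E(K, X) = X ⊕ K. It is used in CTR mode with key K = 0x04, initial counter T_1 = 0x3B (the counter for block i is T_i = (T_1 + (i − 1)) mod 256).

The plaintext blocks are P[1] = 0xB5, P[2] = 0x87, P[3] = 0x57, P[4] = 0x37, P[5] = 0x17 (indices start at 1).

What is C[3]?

C[3] = 0x6E

CTR encryption: S_i = E(K, T_i) where T_i is the counter for block i; C_i = P_i ⊕ S_i.
C[1]: T = 0x3B, S = E(K, T) = 0x3F; 0xB5 ⊕ 0x3F = 0x8A.
C[2]: T = 0x3C, S = E(K, T) = 0x38; 0x87 ⊕ 0x38 = 0xBF.
C[3]: T = 0x3D, S = E(K, T) = 0x39; 0x57 ⊕ 0x39 = 0x6E.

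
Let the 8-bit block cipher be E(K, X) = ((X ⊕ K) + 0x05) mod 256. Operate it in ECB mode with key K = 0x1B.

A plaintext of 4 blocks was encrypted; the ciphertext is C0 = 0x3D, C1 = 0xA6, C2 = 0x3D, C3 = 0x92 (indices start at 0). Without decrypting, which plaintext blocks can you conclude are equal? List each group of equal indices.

ECB encrypts each block independently with the same key, so equal ciphertext blocks imply equal plaintext blocks.
C0 = C2 = 0x3D, so P0 = P2.

P0 = P2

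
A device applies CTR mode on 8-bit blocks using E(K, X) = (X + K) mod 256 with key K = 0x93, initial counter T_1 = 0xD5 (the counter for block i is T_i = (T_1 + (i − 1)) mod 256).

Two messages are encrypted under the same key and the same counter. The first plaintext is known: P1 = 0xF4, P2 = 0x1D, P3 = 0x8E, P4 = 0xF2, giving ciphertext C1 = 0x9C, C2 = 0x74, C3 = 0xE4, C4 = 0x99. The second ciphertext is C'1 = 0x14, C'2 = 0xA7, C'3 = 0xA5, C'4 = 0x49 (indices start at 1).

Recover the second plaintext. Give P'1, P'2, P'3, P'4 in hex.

In CTR with a reused counter, both messages share the same keystream S_i, so C_i ⊕ C'_i = P_i ⊕ P'_i and thus P'_i = P_i ⊕ C_i ⊕ C'_i.
P'1: 0xF4 ⊕ 0x9C ⊕ 0x14 = 0x7C.
P'2: 0x1D ⊕ 0x74 ⊕ 0xA7 = 0xCE.
P'3: 0x8E ⊕ 0xE4 ⊕ 0xA5 = 0xCF.
P'4: 0xF2 ⊕ 0x99 ⊕ 0x49 = 0x22.

P'1 = 0x7C, P'2 = 0xCE, P'3 = 0xCF, P'4 = 0x22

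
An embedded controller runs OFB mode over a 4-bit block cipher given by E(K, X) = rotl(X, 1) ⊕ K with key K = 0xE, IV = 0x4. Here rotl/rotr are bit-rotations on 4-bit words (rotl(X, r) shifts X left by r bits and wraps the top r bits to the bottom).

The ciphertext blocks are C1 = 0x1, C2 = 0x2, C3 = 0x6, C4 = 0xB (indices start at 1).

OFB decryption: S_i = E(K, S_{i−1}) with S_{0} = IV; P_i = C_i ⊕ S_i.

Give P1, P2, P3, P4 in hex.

P1 = 0x7, P2 = 0x0, P3 = 0xC, P4 = 0x0

P1: S = E(K, 0x4) = 0x6; 0x1 ⊕ 0x6 = 0x7.
P2: S = E(K, 0x6) = 0x2; 0x2 ⊕ 0x2 = 0x0.
P3: S = E(K, 0x2) = 0xA; 0x6 ⊕ 0xA = 0xC.
P4: S = E(K, 0xA) = 0xB; 0xB ⊕ 0xB = 0x0.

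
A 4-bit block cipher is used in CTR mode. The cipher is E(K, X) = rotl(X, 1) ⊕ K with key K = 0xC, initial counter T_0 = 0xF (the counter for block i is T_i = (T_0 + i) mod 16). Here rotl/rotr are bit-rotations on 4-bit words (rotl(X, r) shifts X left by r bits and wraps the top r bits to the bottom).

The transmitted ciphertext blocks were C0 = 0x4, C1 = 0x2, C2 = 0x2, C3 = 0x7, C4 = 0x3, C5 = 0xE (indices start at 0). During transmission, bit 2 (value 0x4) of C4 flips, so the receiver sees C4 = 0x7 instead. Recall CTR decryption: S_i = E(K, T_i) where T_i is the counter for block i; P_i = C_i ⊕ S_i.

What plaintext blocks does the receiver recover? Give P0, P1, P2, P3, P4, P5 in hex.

Only C4 changed, to 0x7. In CTR, a change in C_i flips the same bit in P_i only; the keystream is unaffected. Decrypting the received ciphertext:
P0: T = 0xF, S = E(K, T) = 0x3; 0x4 ⊕ 0x3 = 0x7.
P1: T = 0x0, S = E(K, T) = 0xC; 0x2 ⊕ 0xC = 0xE.
P2: T = 0x1, S = E(K, T) = 0xE; 0x2 ⊕ 0xE = 0xC.
P3: T = 0x2, S = E(K, T) = 0x8; 0x7 ⊕ 0x8 = 0xF.
P4: T = 0x3, S = E(K, T) = 0xA; 0x7 ⊕ 0xA = 0xD.
P5: T = 0x4, S = E(K, T) = 0x4; 0xE ⊕ 0x4 = 0xA.
Blocks that differ from the original plaintext: P4.

P0 = 0x7, P1 = 0xE, P2 = 0xC, P3 = 0xF, P4 = 0xD, P5 = 0xA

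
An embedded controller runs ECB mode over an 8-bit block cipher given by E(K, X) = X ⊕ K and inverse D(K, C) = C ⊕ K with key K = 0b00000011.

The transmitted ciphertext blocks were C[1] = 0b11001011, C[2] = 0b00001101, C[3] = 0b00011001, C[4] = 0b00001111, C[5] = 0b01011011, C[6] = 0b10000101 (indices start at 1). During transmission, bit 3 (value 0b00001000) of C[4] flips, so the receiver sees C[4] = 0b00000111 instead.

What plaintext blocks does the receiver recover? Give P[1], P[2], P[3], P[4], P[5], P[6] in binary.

P[1] = 0b11001000, P[2] = 0b00001110, P[3] = 0b00011010, P[4] = 0b00000100, P[5] = 0b01011000, P[6] = 0b10000110

ECB decryption: P_i = D(K, C_i).
Only C[4] changed, to 0b00000111. In ECB, a change in C_i affects only P_i. Decrypting the received ciphertext:
P[1]: D(K, 0b11001011) = 0b11001000.
P[2]: D(K, 0b00001101) = 0b00001110.
P[3]: D(K, 0b00011001) = 0b00011010.
P[4]: D(K, 0b00000111) = 0b00000100.
P[5]: D(K, 0b01011011) = 0b01011000.
P[6]: D(K, 0b10000101) = 0b10000110.
Blocks that differ from the original plaintext: P[4].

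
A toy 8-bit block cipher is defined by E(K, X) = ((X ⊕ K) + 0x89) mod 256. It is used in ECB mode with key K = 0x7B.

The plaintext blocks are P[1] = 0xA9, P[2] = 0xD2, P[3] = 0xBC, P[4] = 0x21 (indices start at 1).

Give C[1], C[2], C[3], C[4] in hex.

C[1] = 0x5B, C[2] = 0x32, C[3] = 0x50, C[4] = 0xE3

ECB encryption: C_i = E(K, P_i).
C[1]: E(K, 0xA9) = 0x5B.
C[2]: E(K, 0xD2) = 0x32.
C[3]: E(K, 0xBC) = 0x50.
C[4]: E(K, 0x21) = 0xE3.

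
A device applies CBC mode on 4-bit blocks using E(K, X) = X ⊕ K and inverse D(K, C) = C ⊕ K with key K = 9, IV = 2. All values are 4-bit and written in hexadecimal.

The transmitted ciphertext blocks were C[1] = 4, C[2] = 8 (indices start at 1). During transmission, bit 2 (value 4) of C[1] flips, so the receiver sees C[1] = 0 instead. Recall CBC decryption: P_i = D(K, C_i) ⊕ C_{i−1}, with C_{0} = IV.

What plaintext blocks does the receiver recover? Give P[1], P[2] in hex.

Only C[1] changed, to 0. In CBC, a change in C_i garbles P_i and flips the same bit in P_{i+1}. Decrypting the received ciphertext:
P[1]: D(K, 0) = 9; 9 ⊕ 2 = B.
P[2]: D(K, 8) = 1; 1 ⊕ 0 = 1.
Blocks that differ from the original plaintext: P[1], P[2].

P[1] = B, P[2] = 1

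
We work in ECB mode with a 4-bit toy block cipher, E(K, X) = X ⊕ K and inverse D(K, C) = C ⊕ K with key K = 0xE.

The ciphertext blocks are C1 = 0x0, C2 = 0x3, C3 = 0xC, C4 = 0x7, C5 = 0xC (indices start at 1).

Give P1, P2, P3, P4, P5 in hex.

ECB decryption: P_i = D(K, C_i).
P1: D(K, 0x0) = 0xE.
P2: D(K, 0x3) = 0xD.
P3: D(K, 0xC) = 0x2.
P4: D(K, 0x7) = 0x9.
P5: D(K, 0xC) = 0x2.

P1 = 0xE, P2 = 0xD, P3 = 0x2, P4 = 0x9, P5 = 0x2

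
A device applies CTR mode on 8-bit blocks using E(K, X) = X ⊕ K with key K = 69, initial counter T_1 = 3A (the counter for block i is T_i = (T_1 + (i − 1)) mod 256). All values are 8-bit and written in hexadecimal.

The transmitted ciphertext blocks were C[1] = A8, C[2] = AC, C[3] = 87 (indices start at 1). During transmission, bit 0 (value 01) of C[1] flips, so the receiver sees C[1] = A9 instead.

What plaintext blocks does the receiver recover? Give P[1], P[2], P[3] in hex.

CTR decryption: S_i = E(K, T_i) where T_i is the counter for block i; P_i = C_i ⊕ S_i.
Only C[1] changed, to A9. In CTR, a change in C_i flips the same bit in P_i only; the keystream is unaffected. Decrypting the received ciphertext:
P[1]: T = 3A, S = E(K, T) = 53; A9 ⊕ 53 = FA.
P[2]: T = 3B, S = E(K, T) = 52; AC ⊕ 52 = FE.
P[3]: T = 3C, S = E(K, T) = 55; 87 ⊕ 55 = D2.
Blocks that differ from the original plaintext: P[1].

P[1] = FA, P[2] = FE, P[3] = D2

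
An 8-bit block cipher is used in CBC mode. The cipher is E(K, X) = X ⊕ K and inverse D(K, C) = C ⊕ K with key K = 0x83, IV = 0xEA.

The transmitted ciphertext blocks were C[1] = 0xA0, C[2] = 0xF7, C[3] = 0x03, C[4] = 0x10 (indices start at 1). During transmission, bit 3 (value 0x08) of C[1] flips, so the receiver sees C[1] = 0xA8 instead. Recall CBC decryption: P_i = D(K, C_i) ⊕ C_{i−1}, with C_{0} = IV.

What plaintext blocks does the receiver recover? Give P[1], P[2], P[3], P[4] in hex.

Only C[1] changed, to 0xA8. In CBC, a change in C_i garbles P_i and flips the same bit in P_{i+1}. Decrypting the received ciphertext:
P[1]: D(K, 0xA8) = 0x2B; 0x2B ⊕ 0xEA = 0xC1.
P[2]: D(K, 0xF7) = 0x74; 0x74 ⊕ 0xA8 = 0xDC.
P[3]: D(K, 0x03) = 0x80; 0x80 ⊕ 0xF7 = 0x77.
P[4]: D(K, 0x10) = 0x93; 0x93 ⊕ 0x03 = 0x90.
Blocks that differ from the original plaintext: P[1], P[2].

P[1] = 0xC1, P[2] = 0xDC, P[3] = 0x77, P[4] = 0x90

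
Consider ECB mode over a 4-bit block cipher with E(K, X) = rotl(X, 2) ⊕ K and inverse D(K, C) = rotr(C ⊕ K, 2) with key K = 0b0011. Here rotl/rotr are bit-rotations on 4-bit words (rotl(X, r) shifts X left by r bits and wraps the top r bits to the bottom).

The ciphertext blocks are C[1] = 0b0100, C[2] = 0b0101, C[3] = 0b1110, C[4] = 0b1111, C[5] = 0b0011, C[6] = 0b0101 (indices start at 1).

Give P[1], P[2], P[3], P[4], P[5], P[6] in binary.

ECB decryption: P_i = D(K, C_i).
P[1]: D(K, 0b0100) = 0b1101.
P[2]: D(K, 0b0101) = 0b1001.
P[3]: D(K, 0b1110) = 0b0111.
P[4]: D(K, 0b1111) = 0b0011.
P[5]: D(K, 0b0011) = 0b0000.
P[6]: D(K, 0b0101) = 0b1001.

P[1] = 0b1101, P[2] = 0b1001, P[3] = 0b0111, P[4] = 0b0011, P[5] = 0b0000, P[6] = 0b1001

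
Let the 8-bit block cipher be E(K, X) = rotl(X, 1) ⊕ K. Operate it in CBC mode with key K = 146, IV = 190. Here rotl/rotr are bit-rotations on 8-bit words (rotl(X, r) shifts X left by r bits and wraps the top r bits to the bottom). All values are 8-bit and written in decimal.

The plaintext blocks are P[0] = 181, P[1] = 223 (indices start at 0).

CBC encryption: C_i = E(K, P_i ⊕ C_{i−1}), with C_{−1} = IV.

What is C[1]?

C[1] = 36

C[0]: P[0] ⊕ 190 = 11; E(K, 11) = 132.
C[1]: P[1] ⊕ 132 = 91; E(K, 91) = 36.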